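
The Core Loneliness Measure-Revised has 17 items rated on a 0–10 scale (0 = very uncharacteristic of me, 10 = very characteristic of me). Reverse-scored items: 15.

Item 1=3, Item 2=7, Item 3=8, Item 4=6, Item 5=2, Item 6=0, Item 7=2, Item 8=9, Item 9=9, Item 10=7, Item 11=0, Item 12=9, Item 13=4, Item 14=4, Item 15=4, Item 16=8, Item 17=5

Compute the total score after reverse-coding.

Reversing item 15 with 10 − raw:
Total = 3 + 7 + 8 + 6 + 2 + 0 + 2 + 9 + 9 + 7 + 0 + 9 + 4 + 4 + (10−4) + 8 + 5
      = 3 + 7 + 8 + 6 + 2 + 0 + 2 + 9 + 9 + 7 + 0 + 9 + 4 + 4 + 6 + 8 + 5 = 89

89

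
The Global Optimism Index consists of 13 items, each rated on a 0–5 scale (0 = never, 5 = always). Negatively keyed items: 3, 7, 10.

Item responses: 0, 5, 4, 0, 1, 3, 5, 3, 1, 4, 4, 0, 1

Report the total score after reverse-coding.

20

Reversing items 3, 7, & 10 with 5 − raw:
Total = 0 + 5 + (5−4) + 0 + 1 + 3 + (5−5) + 3 + 1 + (5−4) + 4 + 0 + 1
      = 0 + 5 + 1 + 0 + 1 + 3 + 0 + 3 + 1 + 1 + 4 + 0 + 1 = 20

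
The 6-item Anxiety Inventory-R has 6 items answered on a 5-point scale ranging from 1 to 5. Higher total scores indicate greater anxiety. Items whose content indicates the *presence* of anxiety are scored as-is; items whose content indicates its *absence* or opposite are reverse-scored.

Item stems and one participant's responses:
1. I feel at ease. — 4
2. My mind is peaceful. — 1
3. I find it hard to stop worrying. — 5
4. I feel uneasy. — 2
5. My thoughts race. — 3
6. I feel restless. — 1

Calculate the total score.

Items 1, 2 describe the absence/opposite of anxiety → reverse-score.
reversed = (1+5) − raw = 6 − raw.
  item 1: 6 − 4 = 2
  item 2: 6 − 1 = 5
  item 3: 5
  item 4: 2
  item 5: 3
  item 6: 1
Total = 2 + 5 + 5 + 2 + 3 + 1 = 18

18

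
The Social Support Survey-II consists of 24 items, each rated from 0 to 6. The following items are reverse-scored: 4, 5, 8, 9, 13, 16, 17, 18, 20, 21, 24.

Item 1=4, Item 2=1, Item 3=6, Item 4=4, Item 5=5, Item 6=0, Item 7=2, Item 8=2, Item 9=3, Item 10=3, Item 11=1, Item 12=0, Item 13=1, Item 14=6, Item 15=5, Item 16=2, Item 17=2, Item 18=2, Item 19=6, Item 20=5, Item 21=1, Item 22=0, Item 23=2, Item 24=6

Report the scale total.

69

Reversing items 4, 5, 8, 9, 13, 16, 17, 18, 20, 21 and 24 with 6 − raw:
Total = 4 + 1 + 6 + (6−4) + (6−5) + 0 + 2 + (6−2) + (6−3) + 3 + 1 + 0 + (6−1) + 6 + 5 + (6−2) + (6−2) + (6−2) + 6 + (6−5) + (6−1) + 0 + 2 + (6−6)
      = 4 + 1 + 6 + 2 + 1 + 0 + 2 + 4 + 3 + 3 + 1 + 0 + 5 + 6 + 5 + 4 + 4 + 4 + 6 + 1 + 5 + 0 + 2 + 0 = 69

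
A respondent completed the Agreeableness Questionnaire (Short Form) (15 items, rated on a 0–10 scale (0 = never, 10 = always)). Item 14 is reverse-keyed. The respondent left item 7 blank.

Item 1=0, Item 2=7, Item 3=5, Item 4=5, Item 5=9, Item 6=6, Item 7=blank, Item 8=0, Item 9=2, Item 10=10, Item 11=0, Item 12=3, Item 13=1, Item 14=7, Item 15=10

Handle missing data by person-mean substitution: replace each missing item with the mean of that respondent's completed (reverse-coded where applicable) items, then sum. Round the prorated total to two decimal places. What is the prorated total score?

Reverse-coded (on a 0–10 scale, reversed = 10 − raw):
  item 14: 10 − 7 = 3
Completed scored items (14 of 15): 0, 7, 5, 5, 9, 6, 0, 2, 10, 0, 3, 1, 3, 10; sum = 61.
Person mean = 61 / 14 ≈ 4.3571
Prorated total = (61 / 14) × 15 = 65.36 (to 2 dp)

65.36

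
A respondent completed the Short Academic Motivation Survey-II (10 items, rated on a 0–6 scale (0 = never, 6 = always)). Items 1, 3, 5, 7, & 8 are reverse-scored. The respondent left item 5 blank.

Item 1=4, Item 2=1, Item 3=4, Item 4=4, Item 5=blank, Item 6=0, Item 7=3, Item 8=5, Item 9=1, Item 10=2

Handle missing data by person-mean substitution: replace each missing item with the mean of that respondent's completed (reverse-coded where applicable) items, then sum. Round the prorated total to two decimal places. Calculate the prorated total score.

17.78

Reverse-coded (reverse-coded value = 6 − response):
  item 1: 6 − 4 = 2
  item 3: 6 − 4 = 2
  item 7: 6 − 3 = 3
  item 8: 6 − 5 = 1
Completed scored items (9 of 10): 2, 1, 2, 4, 0, 3, 1, 1, 2; sum = 16.
Person mean = 16 / 9 ≈ 1.7778
Prorated total = (16 / 9) × 10 = 17.78 (to 2 dp)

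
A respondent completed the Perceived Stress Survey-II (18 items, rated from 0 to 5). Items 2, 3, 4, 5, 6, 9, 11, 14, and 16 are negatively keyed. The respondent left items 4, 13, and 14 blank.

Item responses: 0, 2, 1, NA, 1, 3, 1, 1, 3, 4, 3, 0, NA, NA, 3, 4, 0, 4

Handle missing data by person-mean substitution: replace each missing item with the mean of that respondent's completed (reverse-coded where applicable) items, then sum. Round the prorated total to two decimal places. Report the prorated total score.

37.20

Reverse-coded (reversed = (0+5) − raw = 5 − raw):
  item 2: 5 − 2 = 3
  item 3: 5 − 1 = 4
  item 5: 5 − 1 = 4
  item 6: 5 − 3 = 2
  item 9: 5 − 3 = 2
  item 11: 5 − 3 = 2
  item 16: 5 − 4 = 1
Completed scored items (15 of 18): 0, 3, 4, 4, 2, 1, 1, 2, 4, 2, 0, 3, 1, 0, 4; sum = 31.
Person mean = 31 / 15 ≈ 2.0667
Prorated total = (31 / 15) × 18 = 37.20 (to 2 dp)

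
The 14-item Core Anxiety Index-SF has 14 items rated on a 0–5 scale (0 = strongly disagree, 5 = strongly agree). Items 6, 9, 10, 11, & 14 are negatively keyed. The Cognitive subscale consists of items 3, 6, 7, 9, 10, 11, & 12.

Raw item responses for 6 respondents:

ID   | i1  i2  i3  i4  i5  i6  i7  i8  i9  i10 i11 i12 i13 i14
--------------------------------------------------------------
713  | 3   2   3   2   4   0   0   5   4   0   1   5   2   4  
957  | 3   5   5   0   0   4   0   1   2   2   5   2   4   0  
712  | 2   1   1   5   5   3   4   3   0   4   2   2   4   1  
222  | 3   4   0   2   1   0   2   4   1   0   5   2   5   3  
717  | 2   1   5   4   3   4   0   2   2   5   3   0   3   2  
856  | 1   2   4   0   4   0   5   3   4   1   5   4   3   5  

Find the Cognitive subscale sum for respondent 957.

14

Respondent 957 raw: 3, 5, 5, 0, 0, 4, 0, 1, 2, 2, 5, 2, 4, 0.
Cognitive items: 3, 6, 7, 9, 10, 11, 12.
Reverse-coded (on a 0–5 scale, reversed = 5 − raw):
  item 3: 5
  item 6: 5 − 4 = 1
  item 7: 0
  item 9: 5 − 2 = 3
  item 10: 5 − 2 = 3
  item 11: 5 − 5 = 0
  item 12: 2
Sum = 5 + 1 + 0 + 3 + 3 + 0 + 2 = 14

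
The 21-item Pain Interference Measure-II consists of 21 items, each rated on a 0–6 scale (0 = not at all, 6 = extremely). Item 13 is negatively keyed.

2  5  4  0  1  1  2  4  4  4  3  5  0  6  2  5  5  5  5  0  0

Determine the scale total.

Reverse-coded items (reversed = (0+6) − raw = 6 − raw):
  item 13: 6 − 0 = 6
Scored items: 2, 5, 4, 0, 1, 1, 2, 4, 4, 4, 3, 5, 6, 6, 2, 5, 5, 5, 5, 0, 0
Total = 2 + 5 + 4 + 0 + 1 + 1 + 2 + 4 + 4 + 4 + 3 + 5 + 6 + 6 + 2 + 5 + 5 + 5 + 5 + 0 + 0 = 69

69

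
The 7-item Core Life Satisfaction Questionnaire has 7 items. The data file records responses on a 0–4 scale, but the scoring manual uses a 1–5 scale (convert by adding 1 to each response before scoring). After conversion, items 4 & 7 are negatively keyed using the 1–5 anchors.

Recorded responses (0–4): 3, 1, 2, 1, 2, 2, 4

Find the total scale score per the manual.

Convert to 1–5: 4, 2, 3, 2, 3, 3, 5
Reverse-coded (reversed = (1+5) − raw = 6 − raw):
  item 4: 6 − 2 = 4
  item 7: 6 − 5 = 1
Scored: 4, 2, 3, 4, 3, 3, 1
Total = 20

20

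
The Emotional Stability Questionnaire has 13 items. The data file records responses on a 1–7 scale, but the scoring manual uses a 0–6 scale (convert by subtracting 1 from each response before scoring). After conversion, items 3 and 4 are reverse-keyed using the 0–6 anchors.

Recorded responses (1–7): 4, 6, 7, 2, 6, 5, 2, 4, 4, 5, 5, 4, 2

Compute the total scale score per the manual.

Convert to 0–6: 3, 5, 6, 1, 5, 4, 1, 3, 3, 4, 4, 3, 1
Reverse-coded (reverse-coded value = 6 − response):
  item 3: 6 − 6 = 0
  item 4: 6 − 1 = 5
Scored: 3, 5, 0, 5, 5, 4, 1, 3, 3, 4, 4, 3, 1
Total = 41

41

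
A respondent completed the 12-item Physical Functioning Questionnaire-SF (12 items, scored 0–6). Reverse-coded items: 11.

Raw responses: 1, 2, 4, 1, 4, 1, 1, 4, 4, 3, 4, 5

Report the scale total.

32

Reversing item 11 with 6 − raw:
Total = 1 + 2 + 4 + 1 + 4 + 1 + 1 + 4 + 4 + 3 + (6−4) + 5
      = 1 + 2 + 4 + 1 + 4 + 1 + 1 + 4 + 4 + 3 + 2 + 5 = 32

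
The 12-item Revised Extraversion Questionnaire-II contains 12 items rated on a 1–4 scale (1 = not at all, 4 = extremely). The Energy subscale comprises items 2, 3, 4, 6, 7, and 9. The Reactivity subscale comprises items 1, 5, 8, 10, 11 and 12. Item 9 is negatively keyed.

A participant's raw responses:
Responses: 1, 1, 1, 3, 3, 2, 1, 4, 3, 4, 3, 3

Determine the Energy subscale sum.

Energy items: 2, 3, 4, 6, 7, 9.
Of these, item 9 is negatively keyed; reversed = (1+4) − raw = 5 − raw.
  item 2: 1
  item 3: 1
  item 4: 3
  item 6: 2
  item 7: 1
  item 9: 5 − 3 = 2
Sum = 1 + 1 + 3 + 2 + 1 + 2 = 10

10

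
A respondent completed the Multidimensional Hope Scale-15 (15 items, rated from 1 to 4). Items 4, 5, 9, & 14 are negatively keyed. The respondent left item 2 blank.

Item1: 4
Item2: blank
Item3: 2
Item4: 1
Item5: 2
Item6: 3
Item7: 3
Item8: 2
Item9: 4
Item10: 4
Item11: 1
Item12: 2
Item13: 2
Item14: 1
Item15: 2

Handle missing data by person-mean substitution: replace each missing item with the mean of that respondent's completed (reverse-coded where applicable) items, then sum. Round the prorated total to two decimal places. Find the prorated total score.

Reverse-coded (reversed = (1+4) − raw = 5 − raw):
  item 4: 5 − 1 = 4
  item 5: 5 − 2 = 3
  item 9: 5 − 4 = 1
  item 14: 5 − 1 = 4
Completed scored items (14 of 15): 4, 2, 4, 3, 3, 3, 2, 1, 4, 1, 2, 2, 4, 2; sum = 37.
Person mean = 37 / 14 ≈ 2.6429
Prorated total = (37 / 14) × 15 = 39.64 (to 2 dp)

39.64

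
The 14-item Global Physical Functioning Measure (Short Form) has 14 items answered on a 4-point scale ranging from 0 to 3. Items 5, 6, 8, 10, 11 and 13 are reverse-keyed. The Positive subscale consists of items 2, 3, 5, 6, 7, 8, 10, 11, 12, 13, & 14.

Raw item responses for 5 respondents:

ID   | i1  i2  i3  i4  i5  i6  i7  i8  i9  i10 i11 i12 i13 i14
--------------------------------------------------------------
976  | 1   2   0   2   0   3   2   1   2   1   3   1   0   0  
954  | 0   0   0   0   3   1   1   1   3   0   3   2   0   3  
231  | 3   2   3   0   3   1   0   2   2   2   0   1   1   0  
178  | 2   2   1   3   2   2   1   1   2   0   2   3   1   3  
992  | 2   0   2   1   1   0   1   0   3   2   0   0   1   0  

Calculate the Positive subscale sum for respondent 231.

Respondent 231 raw: 3, 2, 3, 0, 3, 1, 0, 2, 2, 2, 0, 1, 1, 0.
Positive items: 2, 3, 5, 6, 7, 8, 10, 11, 12, 13, 14.
Reverse-coded (reverse-coded value = 3 − response):
  item 2: 2
  item 3: 3
  item 5: 3 − 3 = 0
  item 6: 3 − 1 = 2
  item 7: 0
  item 8: 3 − 2 = 1
  item 10: 3 − 2 = 1
  item 11: 3 − 0 = 3
  item 12: 1
  item 13: 3 − 1 = 2
  item 14: 0
Sum = 2 + 3 + 0 + 2 + 0 + 1 + 1 + 3 + 1 + 2 + 0 = 15

15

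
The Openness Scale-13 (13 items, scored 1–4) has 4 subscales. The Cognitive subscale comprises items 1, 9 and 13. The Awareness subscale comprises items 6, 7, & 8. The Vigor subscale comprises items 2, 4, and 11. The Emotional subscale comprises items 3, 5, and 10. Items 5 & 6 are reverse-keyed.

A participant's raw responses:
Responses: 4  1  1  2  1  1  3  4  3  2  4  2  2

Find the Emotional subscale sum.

Emotional items: 3, 5, 10.
Of these, item 5 is reverse-keyed; reversed = (1+4) − raw = 5 − raw.
  item 3: 1
  item 5: 5 − 1 = 4
  item 10: 2
Sum = 1 + 4 + 2 = 7

7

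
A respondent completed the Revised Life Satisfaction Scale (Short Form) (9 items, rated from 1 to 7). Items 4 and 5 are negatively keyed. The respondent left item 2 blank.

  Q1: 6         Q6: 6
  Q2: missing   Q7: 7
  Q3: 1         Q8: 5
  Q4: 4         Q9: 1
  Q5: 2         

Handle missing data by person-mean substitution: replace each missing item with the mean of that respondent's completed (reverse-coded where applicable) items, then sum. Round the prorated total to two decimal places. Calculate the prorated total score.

40.50

Reverse-coded (on a 1–7 scale, reversed = 8 − raw):
  item 4: 8 − 4 = 4
  item 5: 8 − 2 = 6
Completed scored items (8 of 9): 6, 1, 4, 6, 6, 7, 5, 1; sum = 36.
Person mean = 36 / 8 ≈ 4.5000
Prorated total = (36 / 8) × 9 = 40.50 (to 2 dp)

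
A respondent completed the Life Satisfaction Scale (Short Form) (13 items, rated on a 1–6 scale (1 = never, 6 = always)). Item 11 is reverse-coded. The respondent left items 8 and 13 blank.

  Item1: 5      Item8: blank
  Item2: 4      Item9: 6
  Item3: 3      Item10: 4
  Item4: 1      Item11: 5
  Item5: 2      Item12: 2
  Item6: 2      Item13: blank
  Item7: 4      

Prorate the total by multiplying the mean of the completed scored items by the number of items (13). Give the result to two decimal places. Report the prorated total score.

41.36

Reverse-coded (reverse-coded value = 7 − response):
  item 11: 7 − 5 = 2
Completed scored items (11 of 13): 5, 4, 3, 1, 2, 2, 4, 6, 4, 2, 2; sum = 35.
Person mean = 35 / 11 ≈ 3.1818
Prorated total = (35 / 11) × 13 = 41.36 (to 2 dp)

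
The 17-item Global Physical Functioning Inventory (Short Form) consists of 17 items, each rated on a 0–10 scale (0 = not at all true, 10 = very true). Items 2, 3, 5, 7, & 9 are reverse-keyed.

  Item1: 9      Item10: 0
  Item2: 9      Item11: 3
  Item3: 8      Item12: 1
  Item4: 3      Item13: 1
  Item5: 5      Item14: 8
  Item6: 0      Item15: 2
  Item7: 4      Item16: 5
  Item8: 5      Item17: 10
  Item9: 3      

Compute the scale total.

Reversing items 2, 3, 5, 7, and 9 with 10 − raw:
Total = 9 + (10−9) + (10−8) + 3 + (10−5) + 0 + (10−4) + 5 + (10−3) + 0 + 3 + 1 + 1 + 8 + 2 + 5 + 10
      = 9 + 1 + 2 + 3 + 5 + 0 + 6 + 5 + 7 + 0 + 3 + 1 + 1 + 8 + 2 + 5 + 10 = 68

68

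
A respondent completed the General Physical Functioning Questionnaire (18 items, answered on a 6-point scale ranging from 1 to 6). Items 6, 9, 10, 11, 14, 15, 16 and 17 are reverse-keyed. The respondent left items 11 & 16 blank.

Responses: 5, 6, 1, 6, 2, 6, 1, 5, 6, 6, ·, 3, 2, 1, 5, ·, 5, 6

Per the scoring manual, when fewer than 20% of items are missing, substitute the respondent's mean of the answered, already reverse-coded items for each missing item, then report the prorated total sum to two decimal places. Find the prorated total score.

56.25

Reverse-coded (on a 1–6 scale, reversed = 7 − raw):
  item 6: 7 − 6 = 1
  item 9: 7 − 6 = 1
  item 10: 7 − 6 = 1
  item 14: 7 − 1 = 6
  item 15: 7 − 5 = 2
  item 17: 7 − 5 = 2
Completed scored items (16 of 18): 5, 6, 1, 6, 2, 1, 1, 5, 1, 1, 3, 2, 6, 2, 2, 6; sum = 50.
Person mean = 50 / 16 ≈ 3.1250
Prorated total = (50 / 16) × 18 = 56.25 (to 2 dp)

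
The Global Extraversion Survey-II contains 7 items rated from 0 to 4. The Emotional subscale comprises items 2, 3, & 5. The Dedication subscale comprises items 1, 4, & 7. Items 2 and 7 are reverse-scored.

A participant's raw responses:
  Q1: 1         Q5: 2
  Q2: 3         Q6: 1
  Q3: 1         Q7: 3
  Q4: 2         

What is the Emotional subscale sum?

Emotional items: 2, 3, 5.
Of these, item 2 is reverse-scored; reverse-coded value = 4 − response.
  item 2: 4 − 3 = 1
  item 3: 1
  item 5: 2
Sum = 1 + 1 + 2 = 4

4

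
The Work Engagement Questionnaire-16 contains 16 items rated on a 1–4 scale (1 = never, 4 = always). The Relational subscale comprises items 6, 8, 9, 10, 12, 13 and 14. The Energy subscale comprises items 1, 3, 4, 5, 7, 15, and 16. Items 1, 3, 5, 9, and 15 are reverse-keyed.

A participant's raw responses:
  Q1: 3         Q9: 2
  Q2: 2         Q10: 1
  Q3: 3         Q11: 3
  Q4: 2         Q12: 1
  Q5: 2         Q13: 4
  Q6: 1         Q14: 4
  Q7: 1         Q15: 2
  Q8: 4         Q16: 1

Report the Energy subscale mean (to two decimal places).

2.00

Energy items: 1, 3, 4, 5, 7, 15, 16.
Of these, items 1, 3, 5 and 15 are reverse-keyed; reversed = (1+4) − raw = 5 − raw.
  item 1: 5 − 3 = 2
  item 3: 5 − 3 = 2
  item 4: 2
  item 5: 5 − 2 = 3
  item 7: 1
  item 15: 5 − 2 = 3
  item 16: 1
Sum = 2 + 2 + 2 + 3 + 1 + 3 + 1 = 14
Mean = 14 / 7 = 2.00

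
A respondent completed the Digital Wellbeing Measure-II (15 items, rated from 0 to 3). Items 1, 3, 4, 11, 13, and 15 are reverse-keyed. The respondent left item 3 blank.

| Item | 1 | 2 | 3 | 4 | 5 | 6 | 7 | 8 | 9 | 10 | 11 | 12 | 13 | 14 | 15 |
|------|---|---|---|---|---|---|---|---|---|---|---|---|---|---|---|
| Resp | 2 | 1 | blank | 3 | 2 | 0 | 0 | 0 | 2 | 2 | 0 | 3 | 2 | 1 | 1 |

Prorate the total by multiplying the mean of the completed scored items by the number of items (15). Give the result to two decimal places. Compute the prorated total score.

19.29

Reverse-coded (reverse-coded value = 3 − response):
  item 1: 3 − 2 = 1
  item 4: 3 − 3 = 0
  item 11: 3 − 0 = 3
  item 13: 3 − 2 = 1
  item 15: 3 − 1 = 2
Completed scored items (14 of 15): 1, 1, 0, 2, 0, 0, 0, 2, 2, 3, 3, 1, 1, 2; sum = 18.
Person mean = 18 / 14 ≈ 1.2857
Prorated total = (18 / 14) × 15 = 19.29 (to 2 dp)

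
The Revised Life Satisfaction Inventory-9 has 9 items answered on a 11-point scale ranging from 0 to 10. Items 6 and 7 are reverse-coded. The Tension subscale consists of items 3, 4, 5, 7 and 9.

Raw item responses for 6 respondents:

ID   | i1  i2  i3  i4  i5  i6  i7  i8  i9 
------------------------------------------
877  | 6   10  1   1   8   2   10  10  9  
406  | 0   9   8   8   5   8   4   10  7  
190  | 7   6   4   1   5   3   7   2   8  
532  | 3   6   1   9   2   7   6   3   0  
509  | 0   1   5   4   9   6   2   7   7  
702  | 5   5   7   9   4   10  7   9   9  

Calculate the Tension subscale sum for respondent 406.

Respondent 406 raw: 0, 9, 8, 8, 5, 8, 4, 10, 7.
Tension items: 3, 4, 5, 7, 9.
Reverse-coded (reversed = (0+10) − raw = 10 − raw):
  item 3: 8
  item 4: 8
  item 5: 5
  item 7: 10 − 4 = 6
  item 9: 7
Sum = 8 + 8 + 5 + 6 + 7 = 34

34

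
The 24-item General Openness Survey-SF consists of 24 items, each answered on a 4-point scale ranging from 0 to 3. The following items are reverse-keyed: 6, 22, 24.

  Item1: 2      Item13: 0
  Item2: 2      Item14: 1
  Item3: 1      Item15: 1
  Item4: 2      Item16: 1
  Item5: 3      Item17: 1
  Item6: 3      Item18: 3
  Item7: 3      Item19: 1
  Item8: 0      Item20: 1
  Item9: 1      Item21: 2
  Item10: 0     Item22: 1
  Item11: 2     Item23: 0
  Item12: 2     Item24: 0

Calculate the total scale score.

34

Apply reverse scoring (on a 0–3 scale, reversed = 3 − raw):
  item 6: 3 − 3 = 0
  item 22: 3 − 1 = 2
  item 24: 3 − 0 = 3
After reverse-coding: 2, 2, 1, 2, 3, 0, 3, 0, 1, 0, 2, 2, 0, 1, 1, 1, 1, 3, 1, 1, 2, 2, 0, 3
Total = 2 + 2 + 1 + 2 + 3 + 0 + 3 + 0 + 1 + 0 + 2 + 2 + 0 + 1 + 1 + 1 + 1 + 3 + 1 + 1 + 2 + 2 + 0 + 3 = 34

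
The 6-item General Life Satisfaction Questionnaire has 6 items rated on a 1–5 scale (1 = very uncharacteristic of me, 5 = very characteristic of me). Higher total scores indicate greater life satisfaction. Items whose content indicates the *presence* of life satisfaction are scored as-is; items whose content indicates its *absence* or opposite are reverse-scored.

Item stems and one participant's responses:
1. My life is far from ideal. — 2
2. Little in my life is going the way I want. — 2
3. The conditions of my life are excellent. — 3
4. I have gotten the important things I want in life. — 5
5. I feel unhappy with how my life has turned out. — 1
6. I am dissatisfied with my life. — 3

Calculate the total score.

24

Items 1, 2, 5, 6 describe the absence/opposite of life satisfaction → reverse-score.
reversed = (1+5) − raw = 6 − raw.
  item 1: 6 − 2 = 4
  item 2: 6 − 2 = 4
  item 3: 3
  item 4: 5
  item 5: 6 − 1 = 5
  item 6: 6 − 3 = 3
Total = 4 + 4 + 3 + 5 + 5 + 3 = 24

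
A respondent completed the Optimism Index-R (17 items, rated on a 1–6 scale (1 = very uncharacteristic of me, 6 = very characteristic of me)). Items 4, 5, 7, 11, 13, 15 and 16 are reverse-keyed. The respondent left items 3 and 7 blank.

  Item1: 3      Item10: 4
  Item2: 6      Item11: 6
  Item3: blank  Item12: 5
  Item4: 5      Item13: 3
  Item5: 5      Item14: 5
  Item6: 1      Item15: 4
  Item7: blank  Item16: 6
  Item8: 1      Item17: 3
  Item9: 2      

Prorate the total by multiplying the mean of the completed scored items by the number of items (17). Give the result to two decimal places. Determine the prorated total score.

48.73

Reverse-coded (reverse-coded value = 7 − response):
  item 4: 7 − 5 = 2
  item 5: 7 − 5 = 2
  item 11: 7 − 6 = 1
  item 13: 7 − 3 = 4
  item 15: 7 − 4 = 3
  item 16: 7 − 6 = 1
Completed scored items (15 of 17): 3, 6, 2, 2, 1, 1, 2, 4, 1, 5, 4, 5, 3, 1, 3; sum = 43.
Person mean = 43 / 15 ≈ 2.8667
Prorated total = (43 / 15) × 17 = 48.73 (to 2 dp)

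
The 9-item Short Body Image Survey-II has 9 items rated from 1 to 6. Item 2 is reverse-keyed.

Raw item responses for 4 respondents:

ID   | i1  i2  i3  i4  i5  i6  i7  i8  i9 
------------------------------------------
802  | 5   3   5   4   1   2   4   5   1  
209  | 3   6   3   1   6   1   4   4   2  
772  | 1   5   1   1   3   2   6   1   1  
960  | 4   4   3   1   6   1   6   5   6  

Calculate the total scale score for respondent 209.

25

Respondent 209 raw: 3, 6, 3, 1, 6, 1, 4, 4, 2.
Reverse-coded (on a 1–6 scale, reversed = 7 − raw):
  item 1: 3
  item 2: 7 − 6 = 1
  item 3: 3
  item 4: 1
  item 5: 6
  item 6: 1
  item 7: 4
  item 8: 4
  item 9: 2
Sum = 3 + 1 + 3 + 1 + 6 + 1 + 4 + 4 + 2 = 25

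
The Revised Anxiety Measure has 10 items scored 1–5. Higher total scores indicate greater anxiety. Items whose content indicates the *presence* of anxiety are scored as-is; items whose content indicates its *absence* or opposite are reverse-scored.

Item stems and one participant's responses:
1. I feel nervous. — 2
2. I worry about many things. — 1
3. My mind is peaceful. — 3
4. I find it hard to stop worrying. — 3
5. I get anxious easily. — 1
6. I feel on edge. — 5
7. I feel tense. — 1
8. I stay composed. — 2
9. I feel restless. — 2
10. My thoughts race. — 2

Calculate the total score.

24

Items 3, 8 describe the absence/opposite of anxiety → reverse-score.
on a 1–5 scale, reversed = 6 − raw.
  item 1: 2
  item 2: 1
  item 3: 6 − 3 = 3
  item 4: 3
  item 5: 1
  item 6: 5
  item 7: 1
  item 8: 6 − 2 = 4
  item 9: 2
  item 10: 2
Total = 2 + 1 + 3 + 3 + 1 + 5 + 1 + 4 + 2 + 2 = 24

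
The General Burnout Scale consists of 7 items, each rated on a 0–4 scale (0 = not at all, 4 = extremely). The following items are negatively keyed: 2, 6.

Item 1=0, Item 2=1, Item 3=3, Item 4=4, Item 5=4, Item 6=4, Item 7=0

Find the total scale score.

14

Reversing items 2 & 6 with 4 − raw:
Total = 0 + (4−1) + 3 + 4 + 4 + (4−4) + 0
      = 0 + 3 + 3 + 4 + 4 + 0 + 0 = 14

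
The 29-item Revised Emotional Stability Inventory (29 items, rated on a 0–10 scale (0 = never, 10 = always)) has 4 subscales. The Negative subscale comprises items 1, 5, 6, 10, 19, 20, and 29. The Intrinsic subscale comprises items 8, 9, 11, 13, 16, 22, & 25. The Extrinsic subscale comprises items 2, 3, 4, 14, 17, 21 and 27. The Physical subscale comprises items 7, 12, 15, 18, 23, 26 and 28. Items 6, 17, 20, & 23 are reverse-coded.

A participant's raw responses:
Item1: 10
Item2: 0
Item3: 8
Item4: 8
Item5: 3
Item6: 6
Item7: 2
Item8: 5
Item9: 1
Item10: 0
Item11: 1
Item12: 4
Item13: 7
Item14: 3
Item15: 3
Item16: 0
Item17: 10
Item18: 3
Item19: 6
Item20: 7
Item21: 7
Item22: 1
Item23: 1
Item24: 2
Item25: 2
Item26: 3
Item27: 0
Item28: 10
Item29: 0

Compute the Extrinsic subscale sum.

26

Extrinsic items: 2, 3, 4, 14, 17, 21, 27.
Of these, item 17 is reverse-coded; on a 0–10 scale, reversed = 10 − raw.
  item 2: 0
  item 3: 8
  item 4: 8
  item 14: 3
  item 17: 10 − 10 = 0
  item 21: 7
  item 27: 0
Sum = 0 + 8 + 8 + 3 + 0 + 7 + 0 = 26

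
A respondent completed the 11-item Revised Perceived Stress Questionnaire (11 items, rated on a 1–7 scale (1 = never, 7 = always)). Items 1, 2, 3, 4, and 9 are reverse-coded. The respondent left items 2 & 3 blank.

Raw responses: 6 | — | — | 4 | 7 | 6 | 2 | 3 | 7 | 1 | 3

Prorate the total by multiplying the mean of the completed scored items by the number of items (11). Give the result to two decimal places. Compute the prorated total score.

35.44

Reverse-coded (reversed = (1+7) − raw = 8 − raw):
  item 1: 8 − 6 = 2
  item 4: 8 − 4 = 4
  item 9: 8 − 7 = 1
Completed scored items (9 of 11): 2, 4, 7, 6, 2, 3, 1, 1, 3; sum = 29.
Person mean = 29 / 9 ≈ 3.2222
Prorated total = (29 / 9) × 11 = 35.44 (to 2 dp)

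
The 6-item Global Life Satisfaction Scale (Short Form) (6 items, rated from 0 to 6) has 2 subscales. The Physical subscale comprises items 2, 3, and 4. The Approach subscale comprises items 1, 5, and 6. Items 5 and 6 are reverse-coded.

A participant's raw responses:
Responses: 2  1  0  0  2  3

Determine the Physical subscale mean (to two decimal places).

0.33

Physical items: 2, 3, 4.
  item 2: 1
  item 3: 0
  item 4: 0
Sum = 1 + 0 + 0 = 1
Mean = 1 / 3 = 0.33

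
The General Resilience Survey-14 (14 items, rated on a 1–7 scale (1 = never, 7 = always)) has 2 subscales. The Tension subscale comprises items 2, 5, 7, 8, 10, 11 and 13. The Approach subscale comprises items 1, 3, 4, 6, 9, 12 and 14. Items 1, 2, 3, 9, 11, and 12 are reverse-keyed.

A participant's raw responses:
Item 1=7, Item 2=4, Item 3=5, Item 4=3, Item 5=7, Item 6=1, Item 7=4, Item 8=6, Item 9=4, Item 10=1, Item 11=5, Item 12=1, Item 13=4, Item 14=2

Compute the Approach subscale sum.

Approach items: 1, 3, 4, 6, 9, 12, 14.
Of these, items 1, 3, 9 and 12 are reverse-keyed; reversed = (1+7) − raw = 8 − raw.
  item 1: 8 − 7 = 1
  item 3: 8 − 5 = 3
  item 4: 3
  item 6: 1
  item 9: 8 − 4 = 4
  item 12: 8 − 1 = 7
  item 14: 2
Sum = 1 + 3 + 3 + 1 + 4 + 7 + 2 = 21

21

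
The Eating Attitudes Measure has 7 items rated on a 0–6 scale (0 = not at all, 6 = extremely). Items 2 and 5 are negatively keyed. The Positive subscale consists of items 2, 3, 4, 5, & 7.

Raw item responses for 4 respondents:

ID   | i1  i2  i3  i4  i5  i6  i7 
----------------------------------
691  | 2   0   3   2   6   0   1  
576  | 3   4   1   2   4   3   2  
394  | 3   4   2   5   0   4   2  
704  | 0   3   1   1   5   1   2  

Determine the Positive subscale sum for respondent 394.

17

Respondent 394 raw: 3, 4, 2, 5, 0, 4, 2.
Positive items: 2, 3, 4, 5, 7.
Reverse-coded (on a 0–6 scale, reversed = 6 − raw):
  item 2: 6 − 4 = 2
  item 3: 2
  item 4: 5
  item 5: 6 − 0 = 6
  item 7: 2
Sum = 2 + 2 + 5 + 6 + 2 = 17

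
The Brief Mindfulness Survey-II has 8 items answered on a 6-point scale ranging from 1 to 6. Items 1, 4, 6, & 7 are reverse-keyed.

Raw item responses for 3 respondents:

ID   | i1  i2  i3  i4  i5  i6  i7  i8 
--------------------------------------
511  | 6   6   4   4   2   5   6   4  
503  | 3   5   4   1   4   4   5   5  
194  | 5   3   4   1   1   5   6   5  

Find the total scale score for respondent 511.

23

Respondent 511 raw: 6, 6, 4, 4, 2, 5, 6, 4.
Reverse-coded (on a 1–6 scale, reversed = 7 − raw):
  item 1: 7 − 6 = 1
  item 2: 6
  item 3: 4
  item 4: 7 − 4 = 3
  item 5: 2
  item 6: 7 − 5 = 2
  item 7: 7 − 6 = 1
  item 8: 4
Sum = 1 + 6 + 4 + 3 + 2 + 2 + 1 + 4 = 23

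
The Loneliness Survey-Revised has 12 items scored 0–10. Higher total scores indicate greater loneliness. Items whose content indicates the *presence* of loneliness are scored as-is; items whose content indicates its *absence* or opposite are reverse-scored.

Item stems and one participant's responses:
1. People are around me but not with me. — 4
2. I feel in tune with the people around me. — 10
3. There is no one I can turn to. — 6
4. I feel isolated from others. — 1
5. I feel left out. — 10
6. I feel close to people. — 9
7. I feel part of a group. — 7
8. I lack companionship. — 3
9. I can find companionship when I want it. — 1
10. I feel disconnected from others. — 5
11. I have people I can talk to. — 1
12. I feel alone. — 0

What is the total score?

Items 2, 6, 7, 9, 11 describe the absence/opposite of loneliness → reverse-score.
reversed = (0+10) − raw = 10 − raw.
  item 1: 4
  item 2: 10 − 10 = 0
  item 3: 6
  item 4: 1
  item 5: 10
  item 6: 10 − 9 = 1
  item 7: 10 − 7 = 3
  item 8: 3
  item 9: 10 − 1 = 9
  item 10: 5
  item 11: 10 − 1 = 9
  item 12: 0
Total = 4 + 0 + 6 + 1 + 10 + 1 + 3 + 3 + 9 + 5 + 9 + 0 = 51

51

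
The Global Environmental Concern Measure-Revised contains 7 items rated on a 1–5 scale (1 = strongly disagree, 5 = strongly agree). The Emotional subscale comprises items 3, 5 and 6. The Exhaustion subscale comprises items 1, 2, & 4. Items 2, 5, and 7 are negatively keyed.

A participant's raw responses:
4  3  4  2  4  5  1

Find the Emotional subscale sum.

11

Emotional items: 3, 5, 6.
Of these, item 5 is negatively keyed; reversed = (1+5) − raw = 6 − raw.
  item 3: 4
  item 5: 6 − 4 = 2
  item 6: 5
Sum = 4 + 2 + 5 = 11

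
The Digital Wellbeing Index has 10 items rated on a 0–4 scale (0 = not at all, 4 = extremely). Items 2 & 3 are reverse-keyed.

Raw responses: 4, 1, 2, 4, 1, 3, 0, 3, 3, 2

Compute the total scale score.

25

Raw sum = 23. Reverse-keyed items: 2, 3; their raw sum = 3.
Each reversal replaces raw with 4 − raw, changing the total by 4 − 2·raw per item.
Total = 23 + 2·4 − 2·3 = 23 + 8 − 6 = 25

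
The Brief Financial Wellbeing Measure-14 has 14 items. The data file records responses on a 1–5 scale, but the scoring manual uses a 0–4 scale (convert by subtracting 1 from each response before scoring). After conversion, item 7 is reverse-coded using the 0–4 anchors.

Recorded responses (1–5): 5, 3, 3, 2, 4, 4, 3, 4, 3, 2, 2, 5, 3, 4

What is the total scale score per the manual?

Convert to 0–4: 4, 2, 2, 1, 3, 3, 2, 3, 2, 1, 1, 4, 2, 3
Reverse-coded (reverse-coded value = 4 − response):
  item 7: 4 − 2 = 2
Scored: 4, 2, 2, 1, 3, 3, 2, 3, 2, 1, 1, 4, 2, 3
Total = 33

33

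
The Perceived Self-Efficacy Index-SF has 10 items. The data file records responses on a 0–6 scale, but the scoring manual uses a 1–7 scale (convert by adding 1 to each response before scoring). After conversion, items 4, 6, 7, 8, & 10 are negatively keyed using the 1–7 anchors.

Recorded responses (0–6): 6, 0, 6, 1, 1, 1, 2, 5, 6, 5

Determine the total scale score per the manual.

45

Convert to 1–7: 7, 1, 7, 2, 2, 2, 3, 6, 7, 6
Reverse-coded (on a 1–7 scale, reversed = 8 − raw):
  item 4: 8 − 2 = 6
  item 6: 8 − 2 = 6
  item 7: 8 − 3 = 5
  item 8: 8 − 6 = 2
  item 10: 8 − 6 = 2
Scored: 7, 1, 7, 6, 2, 6, 5, 2, 7, 2
Total = 45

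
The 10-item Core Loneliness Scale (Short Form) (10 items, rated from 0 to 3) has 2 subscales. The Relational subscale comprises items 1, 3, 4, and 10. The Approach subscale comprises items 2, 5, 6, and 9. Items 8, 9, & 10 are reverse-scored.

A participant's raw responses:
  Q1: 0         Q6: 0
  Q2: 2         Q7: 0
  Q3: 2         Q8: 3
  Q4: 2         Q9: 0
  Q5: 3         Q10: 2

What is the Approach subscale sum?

Approach items: 2, 5, 6, 9.
Of these, item 9 is reverse-scored; reversed = (0+3) − raw = 3 − raw.
  item 2: 2
  item 5: 3
  item 6: 0
  item 9: 3 − 0 = 3
Sum = 2 + 3 + 0 + 3 = 8

8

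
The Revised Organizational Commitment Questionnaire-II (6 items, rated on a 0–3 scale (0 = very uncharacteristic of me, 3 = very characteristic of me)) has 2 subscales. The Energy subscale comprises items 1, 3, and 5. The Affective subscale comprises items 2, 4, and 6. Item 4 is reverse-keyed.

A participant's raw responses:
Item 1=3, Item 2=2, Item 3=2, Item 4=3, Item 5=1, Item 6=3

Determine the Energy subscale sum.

6

Energy items: 1, 3, 5.
  item 1: 3
  item 3: 2
  item 5: 1
Sum = 3 + 2 + 1 = 6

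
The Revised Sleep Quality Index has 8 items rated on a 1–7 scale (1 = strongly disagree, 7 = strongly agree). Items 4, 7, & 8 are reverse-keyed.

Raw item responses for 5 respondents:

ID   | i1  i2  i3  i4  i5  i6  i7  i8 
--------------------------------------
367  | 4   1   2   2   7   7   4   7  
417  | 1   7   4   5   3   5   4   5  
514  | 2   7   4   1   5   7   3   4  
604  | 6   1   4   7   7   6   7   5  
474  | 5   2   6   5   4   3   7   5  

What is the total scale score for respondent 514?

Respondent 514 raw: 2, 7, 4, 1, 5, 7, 3, 4.
Reverse-coded (reverse-coded value = 8 − response):
  item 1: 2
  item 2: 7
  item 3: 4
  item 4: 8 − 1 = 7
  item 5: 5
  item 6: 7
  item 7: 8 − 3 = 5
  item 8: 8 − 4 = 4
Sum = 2 + 7 + 4 + 7 + 5 + 7 + 5 + 4 = 41

41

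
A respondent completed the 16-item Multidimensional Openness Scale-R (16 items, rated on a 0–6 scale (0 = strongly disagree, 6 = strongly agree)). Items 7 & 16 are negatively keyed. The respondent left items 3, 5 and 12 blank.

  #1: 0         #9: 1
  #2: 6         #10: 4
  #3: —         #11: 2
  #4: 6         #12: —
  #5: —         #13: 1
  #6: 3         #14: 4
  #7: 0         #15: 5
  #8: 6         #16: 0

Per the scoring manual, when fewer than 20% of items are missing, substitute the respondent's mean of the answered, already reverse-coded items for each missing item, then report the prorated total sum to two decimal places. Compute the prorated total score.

Reverse-coded (reversed = (0+6) − raw = 6 − raw):
  item 7: 6 − 0 = 6
  item 16: 6 − 0 = 6
Completed scored items (13 of 16): 0, 6, 6, 3, 6, 6, 1, 4, 2, 1, 4, 5, 6; sum = 50.
Person mean = 50 / 13 ≈ 3.8462
Prorated total = (50 / 13) × 16 = 61.54 (to 2 dp)

61.54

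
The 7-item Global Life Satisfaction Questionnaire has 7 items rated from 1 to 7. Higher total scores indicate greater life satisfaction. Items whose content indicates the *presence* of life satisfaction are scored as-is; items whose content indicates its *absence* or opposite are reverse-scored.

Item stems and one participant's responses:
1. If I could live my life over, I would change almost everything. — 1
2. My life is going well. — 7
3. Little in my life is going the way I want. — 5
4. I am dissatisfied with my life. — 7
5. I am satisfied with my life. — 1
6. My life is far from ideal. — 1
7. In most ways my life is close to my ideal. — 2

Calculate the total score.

Items 1, 3, 4, 6 describe the absence/opposite of life satisfaction → reverse-score.
on a 1–7 scale, reversed = 8 − raw.
  item 1: 8 − 1 = 7
  item 2: 7
  item 3: 8 − 5 = 3
  item 4: 8 − 7 = 1
  item 5: 1
  item 6: 8 − 1 = 7
  item 7: 2
Total = 7 + 7 + 3 + 1 + 1 + 7 + 2 = 28

28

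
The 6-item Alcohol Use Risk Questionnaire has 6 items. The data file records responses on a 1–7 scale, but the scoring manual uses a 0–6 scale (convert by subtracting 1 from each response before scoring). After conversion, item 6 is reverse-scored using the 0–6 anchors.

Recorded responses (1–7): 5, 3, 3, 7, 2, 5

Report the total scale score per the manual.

17

Convert to 0–6: 4, 2, 2, 6, 1, 4
Reverse-coded (reversed = (0+6) − raw = 6 − raw):
  item 6: 6 − 4 = 2
Scored: 4, 2, 2, 6, 1, 2
Total = 17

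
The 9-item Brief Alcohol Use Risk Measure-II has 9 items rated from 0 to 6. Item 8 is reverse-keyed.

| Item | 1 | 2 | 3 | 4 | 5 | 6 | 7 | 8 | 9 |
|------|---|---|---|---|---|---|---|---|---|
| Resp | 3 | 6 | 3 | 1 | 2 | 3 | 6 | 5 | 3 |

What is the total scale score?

28

Reversing item 8 with 6 − raw:
Total = 3 + 6 + 3 + 1 + 2 + 3 + 6 + (6−5) + 3
      = 3 + 6 + 3 + 1 + 2 + 3 + 6 + 1 + 3 = 28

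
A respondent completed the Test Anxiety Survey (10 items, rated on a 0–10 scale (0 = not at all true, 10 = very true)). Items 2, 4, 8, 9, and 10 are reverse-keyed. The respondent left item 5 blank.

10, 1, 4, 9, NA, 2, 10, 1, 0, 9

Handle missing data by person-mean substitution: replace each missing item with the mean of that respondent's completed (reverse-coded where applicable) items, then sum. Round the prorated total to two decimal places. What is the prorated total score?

62.22

Reverse-coded (reverse-coded value = 10 − response):
  item 2: 10 − 1 = 9
  item 4: 10 − 9 = 1
  item 8: 10 − 1 = 9
  item 9: 10 − 0 = 10
  item 10: 10 − 9 = 1
Completed scored items (9 of 10): 10, 9, 4, 1, 2, 10, 9, 10, 1; sum = 56.
Person mean = 56 / 9 ≈ 6.2222
Prorated total = (56 / 9) × 10 = 62.22 (to 2 dp)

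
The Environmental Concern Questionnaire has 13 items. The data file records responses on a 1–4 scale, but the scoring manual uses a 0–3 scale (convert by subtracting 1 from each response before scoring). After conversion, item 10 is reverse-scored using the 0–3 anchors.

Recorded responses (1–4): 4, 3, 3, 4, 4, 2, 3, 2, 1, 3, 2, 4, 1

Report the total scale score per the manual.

22

Convert to 0–3: 3, 2, 2, 3, 3, 1, 2, 1, 0, 2, 1, 3, 0
Reverse-coded (reverse-coded value = 3 − response):
  item 10: 3 − 2 = 1
Scored: 3, 2, 2, 3, 3, 1, 2, 1, 0, 1, 1, 3, 0
Total = 22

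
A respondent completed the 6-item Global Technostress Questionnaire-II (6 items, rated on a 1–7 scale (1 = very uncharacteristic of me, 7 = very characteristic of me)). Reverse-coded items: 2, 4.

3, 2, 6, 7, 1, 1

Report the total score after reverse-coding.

18

Reversing items 2 & 4 with 8 − raw:
Total = 3 + (8−2) + 6 + (8−7) + 1 + 1
      = 3 + 6 + 6 + 1 + 1 + 1 = 18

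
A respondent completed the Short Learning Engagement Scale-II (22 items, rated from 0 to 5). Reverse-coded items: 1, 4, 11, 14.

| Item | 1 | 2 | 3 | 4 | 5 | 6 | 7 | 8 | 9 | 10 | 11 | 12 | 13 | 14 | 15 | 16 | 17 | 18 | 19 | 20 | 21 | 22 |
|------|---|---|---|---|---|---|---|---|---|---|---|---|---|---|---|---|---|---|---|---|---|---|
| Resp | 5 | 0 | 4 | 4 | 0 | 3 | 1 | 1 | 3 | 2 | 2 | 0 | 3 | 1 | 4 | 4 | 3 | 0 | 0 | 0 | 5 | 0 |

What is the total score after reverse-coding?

Reverse-coded items use 5 − raw:
  item 1: 5 − 5 = 0
  item 4: 5 − 4 = 1
  item 11: 5 − 2 = 3
  item 14: 5 − 1 = 4
Scored responses: 0, 0, 4, 1, 0, 3, 1, 1, 3, 2, 3, 0, 3, 4, 4, 4, 3, 0, 0, 0, 5, 0
Total = 0 + 0 + 4 + 1 + 0 + 3 + 1 + 1 + 3 + 2 + 3 + 0 + 3 + 4 + 4 + 4 + 3 + 0 + 0 + 0 + 5 + 0 = 41

41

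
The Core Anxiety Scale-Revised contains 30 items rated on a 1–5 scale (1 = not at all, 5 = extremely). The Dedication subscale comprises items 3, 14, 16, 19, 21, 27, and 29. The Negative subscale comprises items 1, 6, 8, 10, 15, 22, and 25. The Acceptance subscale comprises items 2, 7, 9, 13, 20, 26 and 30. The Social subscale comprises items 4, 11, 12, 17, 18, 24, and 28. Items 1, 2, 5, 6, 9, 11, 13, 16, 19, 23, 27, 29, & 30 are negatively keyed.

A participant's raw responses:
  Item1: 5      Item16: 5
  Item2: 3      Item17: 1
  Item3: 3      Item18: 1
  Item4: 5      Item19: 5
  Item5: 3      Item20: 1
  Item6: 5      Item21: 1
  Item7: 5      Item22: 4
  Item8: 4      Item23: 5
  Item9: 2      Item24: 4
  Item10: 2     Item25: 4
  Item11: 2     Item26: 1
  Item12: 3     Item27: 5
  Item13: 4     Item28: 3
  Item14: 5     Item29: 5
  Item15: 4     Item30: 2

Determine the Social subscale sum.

Social items: 4, 11, 12, 17, 18, 24, 28.
Of these, item 11 is negatively keyed; reverse-coded value = 6 − response.
  item 4: 5
  item 11: 6 − 2 = 4
  item 12: 3
  item 17: 1
  item 18: 1
  item 24: 4
  item 28: 3
Sum = 5 + 4 + 3 + 1 + 1 + 4 + 3 = 21

21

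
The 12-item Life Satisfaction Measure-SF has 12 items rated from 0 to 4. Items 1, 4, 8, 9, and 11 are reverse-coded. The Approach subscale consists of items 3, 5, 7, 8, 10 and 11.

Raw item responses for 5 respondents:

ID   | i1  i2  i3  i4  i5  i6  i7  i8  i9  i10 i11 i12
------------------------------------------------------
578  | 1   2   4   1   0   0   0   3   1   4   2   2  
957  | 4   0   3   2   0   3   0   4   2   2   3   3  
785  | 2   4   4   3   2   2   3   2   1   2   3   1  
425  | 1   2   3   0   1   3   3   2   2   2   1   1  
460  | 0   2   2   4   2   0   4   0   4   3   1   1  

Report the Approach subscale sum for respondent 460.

18

Respondent 460 raw: 0, 2, 2, 4, 2, 0, 4, 0, 4, 3, 1, 1.
Approach items: 3, 5, 7, 8, 10, 11.
Reverse-coded (reversed = (0+4) − raw = 4 − raw):
  item 3: 2
  item 5: 2
  item 7: 4
  item 8: 4 − 0 = 4
  item 10: 3
  item 11: 4 − 1 = 3
Sum = 2 + 2 + 4 + 4 + 3 + 3 = 18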